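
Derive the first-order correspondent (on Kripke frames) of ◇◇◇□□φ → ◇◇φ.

This is a Sahlqvist (Geach-type) schema ◇^3□^2φ → □^0◇^2φ.
Minimal-valuation argument: fix x; take any y with xR^3y and any z with xR^0z. Set V(φ) to the set of worlds R-reachable from y in exactly 2 steps. Then □^2φ holds at y, so the antecedent holds at x; validity forces ◇^2φ at z, giving a w with zR^2w and yR^2w.
First-order correspondent: ∀x ∀y (xR³y → ∃w (yR²w ∧ xR²w)).

∀x ∀y (xR³y → ∃w (yR²w ∧ xR²w))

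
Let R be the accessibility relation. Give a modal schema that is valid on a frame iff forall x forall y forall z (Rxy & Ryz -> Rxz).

□p → □□p

This is transitivity; the standard corresponding axiom is 4: □p → □□p.
Suppose □p→□□p is valid. Take Rxy, Ryz and set V(p)={w : Rxw}. Then □p at x, so □□p at x, so □p at y, so p at z, i.e. Rxz.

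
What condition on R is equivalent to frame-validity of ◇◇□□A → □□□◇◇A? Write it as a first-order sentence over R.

This is a Sahlqvist (Geach-type) schema ◇^2□^2A → □^3◇^2A.
Minimal-valuation argument: fix x; take any y with xR^2y and any z with xR^3z. Set V(A) to the set of worlds R-reachable from y in exactly 2 steps. Then □^2A holds at y, so the antecedent holds at x; validity forces ◇^2A at z, giving a w with zR^2w and yR^2w.
First-order correspondent: ∀x ∀y ∀z ((xR²y ∧ xR³z) → ∃w (yR²w ∧ zR²w)).

∀x ∀y ∀z ((xR²y ∧ xR³z) → ∃w (yR²w ∧ zR²w))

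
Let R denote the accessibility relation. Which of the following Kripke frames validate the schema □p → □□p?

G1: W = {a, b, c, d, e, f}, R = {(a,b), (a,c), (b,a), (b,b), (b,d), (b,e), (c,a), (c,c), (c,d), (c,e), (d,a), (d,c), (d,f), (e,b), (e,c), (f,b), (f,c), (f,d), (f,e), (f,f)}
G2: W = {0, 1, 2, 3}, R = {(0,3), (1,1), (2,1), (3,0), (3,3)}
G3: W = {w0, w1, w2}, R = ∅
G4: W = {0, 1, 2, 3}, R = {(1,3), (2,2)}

G3, G4

Frame correspondent (Sahlqvist): ∀x ∀y ∀z (Rxy ∧ Ryz → Rxz) — i.e. transitivity.
G1: fails — Rcd and Rdf but not Rcf.
G2: fails — R03 and R30 but not R00.
G3: holds.
G4: holds.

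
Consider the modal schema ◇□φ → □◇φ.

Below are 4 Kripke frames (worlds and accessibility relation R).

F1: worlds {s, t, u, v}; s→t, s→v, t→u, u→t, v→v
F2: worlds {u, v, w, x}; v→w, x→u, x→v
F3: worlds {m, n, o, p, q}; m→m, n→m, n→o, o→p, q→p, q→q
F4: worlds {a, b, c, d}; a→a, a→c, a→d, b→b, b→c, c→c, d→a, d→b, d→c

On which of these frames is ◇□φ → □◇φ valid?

Frame correspondent (Sahlqvist): ∀x ∀y ∀z (Rxy ∧ Rxz → ∃w (Ryw ∧ Rzw)) — i.e. convergence.
F1: fails — Rsv and Rst but v and t have no common successor.
F2: fails — Rvw and Rvw but w and w have no common successor.
F3: fails — Rno and Rnm but o and m have no common successor.
F4: ✓.

F4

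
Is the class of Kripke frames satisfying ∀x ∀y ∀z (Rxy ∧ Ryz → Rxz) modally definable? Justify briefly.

Definable; □p → □□p defines it

The condition is transitivity. A defining modal formula is □p → □□p.
Suppose □p→□□p is valid. Take Rxy, Ryz and set V(p)={w : Rxw}. Then □p at x, so □□p at x, so □p at y, so p at z, i.e. Rxz.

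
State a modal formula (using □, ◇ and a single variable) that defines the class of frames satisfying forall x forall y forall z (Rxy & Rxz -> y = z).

This is partial functionality; the standard corresponding axiom is CD: ◇q → □q.
Suppose ◇q→□q is valid. Take Rxy, Rxz and set V(q)={y}. Then ◇q at x, so □q at x, so q at z, i.e. z=y.

◇q → □q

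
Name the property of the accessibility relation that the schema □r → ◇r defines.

seriality: ∀x ∃y Rxy

Suppose □r→◇r is valid. At any x set V(r)=W. Then □r at x, so ◇r at x, so x has a successor.
Conversely, any frame satisfying ∀x ∃y Rxy validates the schema.
Frame condition: ∀x ∃y Rxy.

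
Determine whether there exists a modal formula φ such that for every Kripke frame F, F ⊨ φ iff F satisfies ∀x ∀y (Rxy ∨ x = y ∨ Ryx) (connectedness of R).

No — not modally definable

If a class were modally definable it would be closed under disjoint unions (Goldblatt–Thomason).
Take 2 disjoint single-world reflexive frames: each is trivially connected, but their disjoint union has 2 worlds with no edge between distinct components, so it is not connected.
So the class is not modally definable.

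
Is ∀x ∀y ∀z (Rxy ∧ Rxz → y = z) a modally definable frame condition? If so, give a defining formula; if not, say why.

Definable; ◇q → □q defines it

Yes: it is partial functionality, defined by the CD schema ◇q → □q.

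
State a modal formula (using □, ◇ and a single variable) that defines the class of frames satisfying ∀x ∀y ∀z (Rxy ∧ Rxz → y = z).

A defining formula is ◇s → □s (the CD axiom).
Suppose ◇s→□s is valid. Take Rxy, Rxz and set V(s)={y}. Then ◇s at x, so □s at x, so s at z, i.e. z=y.

◇s → □s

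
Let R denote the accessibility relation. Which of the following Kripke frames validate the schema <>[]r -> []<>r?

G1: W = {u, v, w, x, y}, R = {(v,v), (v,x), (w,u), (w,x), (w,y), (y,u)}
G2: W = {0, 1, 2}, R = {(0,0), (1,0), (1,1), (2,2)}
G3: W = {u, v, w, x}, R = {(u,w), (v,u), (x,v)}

G2

The schema corresponds to convergence: forall x forall y forall z (Rxy & Rxz -> exists w (Ryw & Rzw)).
G1: fails — Rvv and Rvx but v and x have no common successor.
G2: satisfies the condition.
G3: fails — Ruw and Ruw but w and w have no common successor.
Valid on: G2.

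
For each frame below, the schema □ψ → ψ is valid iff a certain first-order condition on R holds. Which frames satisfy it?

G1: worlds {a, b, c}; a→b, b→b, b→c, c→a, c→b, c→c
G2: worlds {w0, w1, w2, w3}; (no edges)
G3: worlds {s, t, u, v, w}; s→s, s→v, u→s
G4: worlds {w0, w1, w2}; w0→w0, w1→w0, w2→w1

none

Frame correspondent (Sahlqvist): ∀x Rxx — i.e. reflexivity.
G1: fails — world a does not see itself.
G2: fails — world w0 does not see itself.
G3: fails — world t does not see itself.
G4: fails — world w1 does not see itself.
Valid on no frame.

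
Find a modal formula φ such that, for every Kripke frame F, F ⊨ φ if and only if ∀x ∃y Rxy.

□ψ → ◇ψ

A defining formula is □ψ → ◇ψ (the D axiom).
Suppose □ψ→◇ψ is valid. At any x set V(ψ)=W. Then □ψ at x, so ◇ψ at x, so x has a successor.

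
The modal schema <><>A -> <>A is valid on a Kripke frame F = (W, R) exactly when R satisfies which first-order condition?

This is frame-equivalent to □A → □□A (substitute ¬A for A and contrapose).
Suppose □A→□□A is valid. Take Rxy, Ryz and set V(A)={w : Rxw}. Then □A at x, so □□A at x, so □A at y, so A at z, i.e. Rxz.
Conversely, on a frame with transitivity the schema holds at every world under every valuation.
Frame condition: forall x forall y forall z (Rxy & Ryz -> Rxz).

Transitivity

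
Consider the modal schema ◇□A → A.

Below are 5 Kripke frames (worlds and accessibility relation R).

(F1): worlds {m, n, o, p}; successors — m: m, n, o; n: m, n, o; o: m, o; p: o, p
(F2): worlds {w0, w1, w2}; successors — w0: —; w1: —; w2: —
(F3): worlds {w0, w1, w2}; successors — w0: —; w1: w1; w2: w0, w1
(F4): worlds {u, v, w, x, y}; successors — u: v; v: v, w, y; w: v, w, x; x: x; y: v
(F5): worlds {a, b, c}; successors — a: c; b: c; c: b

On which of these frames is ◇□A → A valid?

Frame correspondent (Sahlqvist): ∀x ∀y (Rxy → Ryx) — i.e. symmetry.
(F1): fails — Rno but not Ron.
(F2): condition met.
(F3): fails — Rw2w0 but not Rw0w2.
(F4): fails — Ruv but not Rvu.
(F5): fails — Rac but not Rca.
Valid on: (F2).

(F2)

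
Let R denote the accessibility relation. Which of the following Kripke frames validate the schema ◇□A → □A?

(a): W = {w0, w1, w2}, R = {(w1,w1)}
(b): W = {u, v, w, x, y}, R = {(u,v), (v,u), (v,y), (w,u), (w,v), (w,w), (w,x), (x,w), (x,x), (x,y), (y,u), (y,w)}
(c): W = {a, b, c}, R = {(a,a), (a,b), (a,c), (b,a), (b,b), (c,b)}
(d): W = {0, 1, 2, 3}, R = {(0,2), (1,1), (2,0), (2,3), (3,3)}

(a)

The schema corresponds to a generalized confluence (Geach) condition: ∀x ∀y ∀z ((xRy ∧ xRz) → ∃w (yRw ∧ z = w)).
(a): satisfies the condition.
(b): fails — uRv, uRv but no t with vRt and v=t.
(c): fails — aRb, aRc but no w with bRw and c=w.
(d): fails — 0R2, 0R2 but no w with 2Rw and 2=w.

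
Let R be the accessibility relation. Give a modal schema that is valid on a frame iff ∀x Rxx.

□p → p

A defining formula is □p → p (the T axiom).
Suppose □p→p is valid. At any x set V(p)={w : Rxw}. Then □p holds at x, so p holds at x, i.e. Rxx.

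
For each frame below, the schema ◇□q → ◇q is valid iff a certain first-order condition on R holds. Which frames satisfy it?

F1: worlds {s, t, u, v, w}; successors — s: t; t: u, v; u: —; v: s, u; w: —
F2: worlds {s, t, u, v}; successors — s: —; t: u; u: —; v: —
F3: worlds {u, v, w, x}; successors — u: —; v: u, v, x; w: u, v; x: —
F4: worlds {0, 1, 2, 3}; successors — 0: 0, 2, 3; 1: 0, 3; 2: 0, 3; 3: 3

F4

The schema corresponds to a generalized confluence (Geach) condition: ∀x ∀y (xRy → ∃w (yRw ∧ xRw)).
F1: fails — sRt but no w* with tRw* and sRw*.
F2: fails — tRu but no w with uRw and tRw.
F3: fails — vRu but no t with uRt and vRt.
F4: satisfies the condition.
Valid on: F4.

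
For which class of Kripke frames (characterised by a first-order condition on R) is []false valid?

□⊥ is valid iff no world has any successor (otherwise □⊥ fails at any world with one).
The converse is a direct semantic check.
So the correspondent is emptiness of R.

emptiness of R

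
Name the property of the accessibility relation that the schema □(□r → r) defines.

This is the T□ axiom.
Its frame correspondent is shift-reflexivity — ∀x ∀y (Rxy → Ryy).

shift-reflexivity: ∀x ∀y (Rxy → Ryy)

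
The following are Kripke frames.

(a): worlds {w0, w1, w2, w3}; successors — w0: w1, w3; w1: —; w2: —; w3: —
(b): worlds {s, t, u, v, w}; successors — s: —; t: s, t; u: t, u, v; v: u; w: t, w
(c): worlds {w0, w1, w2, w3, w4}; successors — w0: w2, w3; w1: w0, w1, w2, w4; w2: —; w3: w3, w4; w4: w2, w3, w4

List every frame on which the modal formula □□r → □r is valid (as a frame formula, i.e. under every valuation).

The schema corresponds to density: ∀x ∀y (Rxy → ∃z (Rxz ∧ Rzy)).
(a): fails — Rw0w1 but no z with Rw0z and Rzw1.
(b): condition met.
(c): fails — Rw0w2 but no z with Rw0z and Rzw2.

(b)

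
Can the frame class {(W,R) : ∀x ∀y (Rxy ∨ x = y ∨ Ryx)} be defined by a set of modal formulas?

Modal frame validity is preserved under disjoint unions.
Take 3 disjoint single-world reflexive frames: each is trivially connected, but their disjoint union has 3 worlds with no edge between distinct components, so it is not connected.
Hence connectedness of R is not modally definable.

No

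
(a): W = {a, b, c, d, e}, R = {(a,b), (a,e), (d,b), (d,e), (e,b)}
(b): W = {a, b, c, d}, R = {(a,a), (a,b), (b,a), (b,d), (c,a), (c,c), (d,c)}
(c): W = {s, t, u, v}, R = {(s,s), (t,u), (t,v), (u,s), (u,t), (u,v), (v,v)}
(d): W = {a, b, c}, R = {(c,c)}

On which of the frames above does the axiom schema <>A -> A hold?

Frame correspondent (Sahlqvist): forall x forall y (xRy -> exists w (y = w & x = w)) — i.e. a generalized confluence (Geach) condition.
(a): fails — aRb but b ≠ a.
(b): fails — aRb but b ≠ a.
(c): fails — tRu but u ≠ t.
(d): ✓.

(d)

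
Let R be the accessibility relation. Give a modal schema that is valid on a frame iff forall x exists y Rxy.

This is seriality; the standard corresponding axiom is D: □ψ → ◇ψ.
Suppose □ψ→◇ψ is valid. At any x set V(ψ)=W. Then □ψ at x, so ◇ψ at x, so x has a successor.

□ψ → ◇ψ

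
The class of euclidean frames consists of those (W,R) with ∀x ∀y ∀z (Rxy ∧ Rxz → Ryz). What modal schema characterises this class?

This is the Euclidean property; the standard corresponding axiom is 5: ◇r → □◇r.
Suppose ◇r→□◇r is valid. Take Rxy, Rxz and set V(r)={y}. Then ◇r at x, so □◇r at x, so ◇r at z, so some w with Rzw has r; w=y, i.e. Rzy. By symmetry of the argument, Ryz.

◇r → □◇r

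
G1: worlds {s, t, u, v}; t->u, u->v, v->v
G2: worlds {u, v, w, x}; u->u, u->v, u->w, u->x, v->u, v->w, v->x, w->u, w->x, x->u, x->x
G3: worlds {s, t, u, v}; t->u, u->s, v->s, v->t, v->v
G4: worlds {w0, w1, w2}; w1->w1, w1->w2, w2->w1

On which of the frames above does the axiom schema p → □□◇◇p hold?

G2, G4

This is the axiom for a generalized confluence (Geach) condition; its first-order frame correspondent is ∀x ∀z (xR²z → ∃w (x = w ∧ zR²w)).
G1: fails — tR²v but no w with t=w and vR²w.
G2: satisfies the condition.
G3: fails — tR²s but no w with t=w and sR²w.
G4: satisfies the condition.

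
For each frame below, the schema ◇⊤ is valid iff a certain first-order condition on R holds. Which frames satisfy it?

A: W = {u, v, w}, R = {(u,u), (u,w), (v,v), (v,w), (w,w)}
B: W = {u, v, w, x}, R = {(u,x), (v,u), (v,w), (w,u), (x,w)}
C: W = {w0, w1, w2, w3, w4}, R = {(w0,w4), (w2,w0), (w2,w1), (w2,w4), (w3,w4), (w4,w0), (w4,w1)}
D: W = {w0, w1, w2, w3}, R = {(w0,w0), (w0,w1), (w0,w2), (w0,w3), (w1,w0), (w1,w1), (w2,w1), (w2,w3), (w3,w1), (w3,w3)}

This is the axiom for seriality; its first-order frame correspondent is ∀x ∃y Rxy.
A: holds.
B: holds.
C: fails — world w1 has no successor.
D: holds.

A, B, D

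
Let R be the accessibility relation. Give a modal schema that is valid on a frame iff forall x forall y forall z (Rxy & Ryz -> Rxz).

□ψ → □□ψ

A defining formula is □ψ → □□ψ (the 4 axiom).
Suppose □ψ→□□ψ is valid. Take Rxy, Ryz and set V(ψ)={w : Rxw}. Then □ψ at x, so □□ψ at x, so □ψ at y, so ψ at z, i.e. Rxz.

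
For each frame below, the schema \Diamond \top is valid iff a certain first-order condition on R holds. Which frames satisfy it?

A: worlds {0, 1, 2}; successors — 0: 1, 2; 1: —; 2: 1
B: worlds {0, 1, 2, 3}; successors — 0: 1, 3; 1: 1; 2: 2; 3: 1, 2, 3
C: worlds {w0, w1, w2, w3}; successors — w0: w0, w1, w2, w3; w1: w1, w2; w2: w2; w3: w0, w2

B, C

The schema corresponds to seriality: \forall x \exists y Rxy.
A: fails — world 1 has no successor.
B: condition met.
C: condition met.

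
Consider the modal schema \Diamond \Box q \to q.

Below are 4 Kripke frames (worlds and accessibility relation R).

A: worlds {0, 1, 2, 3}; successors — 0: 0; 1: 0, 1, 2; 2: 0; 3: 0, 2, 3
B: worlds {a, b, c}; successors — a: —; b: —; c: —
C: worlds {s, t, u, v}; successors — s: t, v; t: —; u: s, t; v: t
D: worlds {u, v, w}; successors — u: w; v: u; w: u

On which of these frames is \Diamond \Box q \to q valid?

B

Frame correspondent (Sahlqvist): \forall x \forall y (xRy \to \exists w (yRw \wedge x = w)) — i.e. a generalized confluence (Geach) condition.
A: fails — 1R0 but no w with 0Rw and 1=w.
B: ✓.
C: fails — sRt but no w with tRw and s=w.
D: fails — vRu but no t with uRt and v=t.
Valid on: B.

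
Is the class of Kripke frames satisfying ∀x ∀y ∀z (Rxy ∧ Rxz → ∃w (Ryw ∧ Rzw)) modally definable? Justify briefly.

This is a Sahlqvist condition; the .2 axiom ◇□p → □◇p defines it.
Suppose ◇□p→□◇p is valid. Take Rxy, Rxz and set V(p)={w : Ryw}. Then □p at y so ◇□p at x, so □◇p at x, so ◇p at z, giving w with Rzw and Ryw.

Definable; ◇□p → □◇p defines it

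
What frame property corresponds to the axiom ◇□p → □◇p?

Convergence

This is the .2 axiom.
It corresponds to convergence: ∀x ∀y ∀z (Rxy ∧ Rxz → ∃w (Ryw ∧ Rzw)).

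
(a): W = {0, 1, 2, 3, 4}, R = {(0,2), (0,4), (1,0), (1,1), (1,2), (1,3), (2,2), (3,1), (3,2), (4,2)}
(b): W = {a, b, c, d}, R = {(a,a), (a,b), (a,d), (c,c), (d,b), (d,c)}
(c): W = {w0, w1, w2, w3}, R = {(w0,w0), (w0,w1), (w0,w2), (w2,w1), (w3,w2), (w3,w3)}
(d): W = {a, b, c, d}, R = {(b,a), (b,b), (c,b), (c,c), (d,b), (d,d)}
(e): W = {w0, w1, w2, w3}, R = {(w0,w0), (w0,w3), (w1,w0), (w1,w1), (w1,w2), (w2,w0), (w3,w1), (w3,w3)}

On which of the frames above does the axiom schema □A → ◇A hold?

(a), (e)

This is the axiom for seriality; its first-order frame correspondent is ∀x ∃y Rxy.
(a): holds.
(b): fails — world b has no successor.
(c): fails — world w1 has no successor.
(d): fails — world a has no successor.
(e): holds.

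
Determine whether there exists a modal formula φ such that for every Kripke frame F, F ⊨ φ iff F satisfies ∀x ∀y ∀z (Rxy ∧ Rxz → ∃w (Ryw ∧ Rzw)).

Definable; ◇□q → □◇q defines it

Yes: it is convergence, defined by the .2 schema ◇□q → □◇q.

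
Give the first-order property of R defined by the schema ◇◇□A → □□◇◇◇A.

This is a Sahlqvist (Geach-type) schema ◇^2□^1A → □^2◇^3A.
First-order correspondent: ∀x ∀y ∀z ((xR²y ∧ xR²z) → ∃w (yRw ∧ zR³w)).

∀x ∀y ∀z ((xR²y ∧ xR²z) → ∃w (yRw ∧ zR³w))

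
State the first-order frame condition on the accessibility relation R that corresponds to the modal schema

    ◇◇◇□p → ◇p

∀x ∀y (xR³y → ∃w (yRw ∧ xRw))

This is a Sahlqvist (Geach-type) schema ◇^3□^1p → □^0◇^1p.
Minimal-valuation argument: fix x; take any y with xR^3y and any z with xR^0z. Set V(p) to the set of worlds R-reachable from y in exactly 1 step. Then □^1p holds at y, so the antecedent holds at x; validity forces ◇^1p at z, giving a w with zR^1w and yR^1w.
First-order correspondent: ∀x ∀y (xR³y → ∃w (yRw ∧ xRw)).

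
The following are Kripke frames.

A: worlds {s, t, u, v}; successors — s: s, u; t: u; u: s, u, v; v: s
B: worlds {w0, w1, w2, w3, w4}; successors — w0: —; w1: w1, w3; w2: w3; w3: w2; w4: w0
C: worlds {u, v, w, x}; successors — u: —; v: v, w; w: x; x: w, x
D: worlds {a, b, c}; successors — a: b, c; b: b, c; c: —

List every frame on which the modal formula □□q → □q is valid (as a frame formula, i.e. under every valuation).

The schema corresponds to density: ∀x ∀y (Rxy → ∃z (Rxz ∧ Rzy)).
A: holds.
B: fails — Rw3w2 but no z with Rw3z and Rzw2.
C: holds.
D: holds.

A, C, D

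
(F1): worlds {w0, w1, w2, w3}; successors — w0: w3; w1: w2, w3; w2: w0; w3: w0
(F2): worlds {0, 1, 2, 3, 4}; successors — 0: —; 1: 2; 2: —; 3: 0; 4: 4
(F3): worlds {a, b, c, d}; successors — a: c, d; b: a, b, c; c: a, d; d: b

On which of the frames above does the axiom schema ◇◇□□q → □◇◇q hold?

The schema corresponds to a generalized confluence (Geach) condition: ∀x ∀y ∀z ((xR²y ∧ xRz) → ∃w (yR²w ∧ zR²w)).
(F1): fails — w0R²w0, w0Rw3 but no w with w0R²w and w3R²w.
(F2): condition met.
(F3): condition met.
Valid on: (F2), (F3).

(F2), (F3)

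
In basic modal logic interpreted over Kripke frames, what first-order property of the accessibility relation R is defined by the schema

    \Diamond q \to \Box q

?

Suppose ◇q→□q is valid. Take Rxy, Rxz and set V(q)={y}. Then ◇q at x, so □q at x, so q at z, i.e. z=y.

partial functionality: \forall x \forall y \forall z (Rxy \wedge Rxz \to y = z)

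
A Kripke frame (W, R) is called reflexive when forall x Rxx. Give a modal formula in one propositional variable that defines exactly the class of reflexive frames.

A defining formula is □q → q (the T axiom).
Suppose □q→q is valid. At any x set V(q)={w : Rxw}. Then □q holds at x, so q holds at x, i.e. Rxx.

□q → q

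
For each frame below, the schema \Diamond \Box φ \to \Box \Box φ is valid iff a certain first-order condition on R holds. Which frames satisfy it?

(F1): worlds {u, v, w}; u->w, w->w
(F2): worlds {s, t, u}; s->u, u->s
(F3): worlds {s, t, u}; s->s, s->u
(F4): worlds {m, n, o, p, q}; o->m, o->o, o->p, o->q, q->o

The schema corresponds to a generalized confluence (Geach) condition: \forall x \forall y \forall z ((xRy \wedge x R^2 z) \to \exists w (yRw \wedge z = w)).
(F1): satisfies the condition.
(F2): satisfies the condition.
(F3): fails — sRu, sR²s but no w with uRw and s=w.
(F4): fails — oRm, oR²m but no w with mRw and m=w.
Valid on: (F1), (F2).

(F1), (F2)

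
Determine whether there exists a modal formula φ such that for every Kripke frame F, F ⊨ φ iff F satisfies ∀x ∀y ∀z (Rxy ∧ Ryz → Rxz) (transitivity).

Yes: it is transitivity, defined by the 4 schema □r → □□r.
Suppose □r→□□r is valid. Take Rxy, Ryz and set V(r)={w : Rxw}. Then □r at x, so □□r at x, so □r at y, so r at z, i.e. Rxz.

Definable; □r → □□r defines it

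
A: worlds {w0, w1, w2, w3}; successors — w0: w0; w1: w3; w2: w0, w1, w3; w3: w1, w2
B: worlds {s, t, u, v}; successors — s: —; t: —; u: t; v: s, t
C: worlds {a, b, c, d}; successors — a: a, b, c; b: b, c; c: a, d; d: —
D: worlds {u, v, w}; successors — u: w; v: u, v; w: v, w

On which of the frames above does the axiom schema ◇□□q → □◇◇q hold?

Frame correspondent (Sahlqvist): ∀x ∀y ∀z ((xRy ∧ xRz) → ∃w (yR²w ∧ zR²w)) — i.e. a generalized confluence (Geach) condition.
A: fails — w2Rw0, w2Rw1 but no w with w0R²w and w1R²w.
B: fails — uRt, uRt but no w with tR²w and tR²w.
C: fails — cRa, cRd but no w with aR²w and dR²w.
D: satisfies the condition.

D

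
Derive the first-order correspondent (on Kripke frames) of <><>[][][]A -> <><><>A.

forall x forall y (x R^2 y -> exists w (y R^3 w & x R^3 w))

This is a Sahlqvist (Geach-type) schema ◇^2□^3A → □^0◇^3A.
Minimal-valuation argument: fix x; take any y with xR^2y and any z with xR^0z. Set V(A) to the set of worlds R-reachable from y in exactly 3 steps. Then □^3A holds at y, so the antecedent holds at x; validity forces ◇^3A at z, giving a w with zR^3w and yR^3w.
First-order correspondent: forall x forall y (x R^2 y -> exists w (y R^3 w & x R^3 w)).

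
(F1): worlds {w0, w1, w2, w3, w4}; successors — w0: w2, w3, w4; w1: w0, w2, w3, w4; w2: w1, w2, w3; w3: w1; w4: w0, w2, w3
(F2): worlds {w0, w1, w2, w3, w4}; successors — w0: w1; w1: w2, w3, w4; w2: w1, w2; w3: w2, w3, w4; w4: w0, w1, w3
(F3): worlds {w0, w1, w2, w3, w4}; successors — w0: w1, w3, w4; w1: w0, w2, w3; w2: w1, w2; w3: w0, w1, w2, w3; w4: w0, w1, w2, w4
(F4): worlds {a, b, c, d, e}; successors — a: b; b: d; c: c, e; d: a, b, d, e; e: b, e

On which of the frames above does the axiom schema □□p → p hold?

The schema corresponds to a generalized confluence (Geach) condition: ∀x ∃w (xR²w ∧ x = w).
(F1): satisfies the condition.
(F2): fails — at w0 but no w with w0R²w and w0=w.
(F3): satisfies the condition.
(F4): fails — at a but no w with aR²w and a=w.
Valid on: (F1), (F3).

(F1), (F3)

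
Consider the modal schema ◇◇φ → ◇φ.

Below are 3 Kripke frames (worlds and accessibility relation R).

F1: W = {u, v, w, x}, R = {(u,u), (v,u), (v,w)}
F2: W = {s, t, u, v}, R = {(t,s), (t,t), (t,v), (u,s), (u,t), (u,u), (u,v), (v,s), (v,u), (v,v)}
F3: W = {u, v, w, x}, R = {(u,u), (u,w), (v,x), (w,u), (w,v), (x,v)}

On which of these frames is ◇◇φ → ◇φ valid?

Frame correspondent (Sahlqvist): ∀x ∀y ∀z (Rxy ∧ Ryz → Rxz) — i.e. transitivity.
F1: ✓.
F2: fails — Rtv and Rvu but not Rtu.
F3: fails — Rwu and Ruw but not Rww.

F1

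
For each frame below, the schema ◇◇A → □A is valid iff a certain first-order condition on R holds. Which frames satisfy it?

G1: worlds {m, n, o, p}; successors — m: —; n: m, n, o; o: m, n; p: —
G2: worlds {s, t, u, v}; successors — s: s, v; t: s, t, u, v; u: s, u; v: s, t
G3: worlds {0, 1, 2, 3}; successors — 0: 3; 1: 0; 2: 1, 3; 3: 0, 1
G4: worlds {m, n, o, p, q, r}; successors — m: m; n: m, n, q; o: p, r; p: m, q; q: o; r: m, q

none

Frame correspondent (Sahlqvist): ∀x ∀y ∀z ((xR²y ∧ xRz) → ∃w (y = w ∧ z = w)) — i.e. a generalized confluence (Geach) condition.
G1: fails — nR²m, nRn but m ≠ n.
G2: fails — sR²s, sRv but s ≠ v.
G3: fails — 0R²0, 0R3 but 0 ≠ 3.
G4: fails — nR²m, nRn but m ≠ n.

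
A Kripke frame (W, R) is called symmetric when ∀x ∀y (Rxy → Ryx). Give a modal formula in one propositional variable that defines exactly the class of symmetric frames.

The condition is symmetry. The B schema ψ → □◇ψ defines it.

ψ → □◇ψ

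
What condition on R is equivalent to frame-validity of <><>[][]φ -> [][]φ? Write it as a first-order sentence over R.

forall x forall y forall z ((x R^2 y & x R^2 z) -> exists w (y R^2 w & z = w))

This is a Sahlqvist (Geach-type) schema ◇^2□^2φ → □^2◇^0φ.
Minimal-valuation argument: fix x; take any y with xR^2y and any z with xR^2z. Set V(φ) to the set of worlds R-reachable from y in exactly 2 steps. Then □^2φ holds at y, so the antecedent holds at x; validity forces ◇^0φ at z, giving a w with zR^0w and yR^2w.
First-order correspondent: forall x forall y forall z ((x R^2 y & x R^2 z) -> exists w (y R^2 w & z = w)).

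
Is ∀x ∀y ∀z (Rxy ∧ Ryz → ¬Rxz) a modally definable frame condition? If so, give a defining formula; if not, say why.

Any modally definable frame class is closed under surjective bounded morphisms.
The 7-cycle (worlds s,t,u,v,w,x,y with s→t→u→v→w→x→y→s) is intransitive. Mapping every world to a single reflexive point • is a surjective bounded morphism; the reflexive point is not intransitive (R••∧R•• but R••).
So no modal formula (or set of formulas) defines exactly the intransitive frames.

No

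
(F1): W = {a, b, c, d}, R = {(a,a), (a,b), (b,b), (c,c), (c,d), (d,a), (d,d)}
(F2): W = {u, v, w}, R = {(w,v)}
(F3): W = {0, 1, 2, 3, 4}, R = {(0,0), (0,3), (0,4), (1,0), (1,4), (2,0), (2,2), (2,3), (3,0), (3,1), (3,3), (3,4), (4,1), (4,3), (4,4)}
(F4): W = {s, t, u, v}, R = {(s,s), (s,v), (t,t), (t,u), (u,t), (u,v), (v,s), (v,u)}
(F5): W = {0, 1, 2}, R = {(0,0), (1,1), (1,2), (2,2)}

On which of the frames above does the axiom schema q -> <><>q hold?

(F1), (F3), (F4), (F5)

Frame correspondent (Sahlqvist): forall x exists w (x = w & x R^2 w) — i.e. a generalized confluence (Geach) condition.
(F1): condition met.
(F2): fails — at u but no t with u=t and uR²t.
(F3): condition met.
(F4): condition met.
(F5): condition met.
Valid on: (F1), (F3), (F4), (F5).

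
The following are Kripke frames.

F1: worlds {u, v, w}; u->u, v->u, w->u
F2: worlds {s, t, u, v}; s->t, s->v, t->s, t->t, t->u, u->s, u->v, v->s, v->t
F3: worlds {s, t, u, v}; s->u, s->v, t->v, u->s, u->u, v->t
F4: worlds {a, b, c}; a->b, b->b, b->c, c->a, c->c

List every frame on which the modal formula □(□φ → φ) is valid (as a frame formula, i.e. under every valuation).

This is the axiom for shift-reflexivity; its first-order frame correspondent is ∀x ∀y (Rxy → Ryy).
F1: satisfies the condition.
F2: fails — Ruv but not Rvv.
F3: fails — Rtv but not Rvv.
F4: fails — Rca but not Raa.

F1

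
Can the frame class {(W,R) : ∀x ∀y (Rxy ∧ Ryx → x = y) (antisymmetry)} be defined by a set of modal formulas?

No

If a class were modally definable it would be closed under surjective bounded morphisms (Goldblatt–Thomason).
The 6-cycle (worlds a,b,c,d,e,f with a→b→c→d→e→f→a) is antisymmetric. Sending even-indexed worlds to a and odd-indexed worlds to b is a surjective bounded morphism onto the two-world frame with a↔b, which is not antisymmetric.
So the class is not modally definable.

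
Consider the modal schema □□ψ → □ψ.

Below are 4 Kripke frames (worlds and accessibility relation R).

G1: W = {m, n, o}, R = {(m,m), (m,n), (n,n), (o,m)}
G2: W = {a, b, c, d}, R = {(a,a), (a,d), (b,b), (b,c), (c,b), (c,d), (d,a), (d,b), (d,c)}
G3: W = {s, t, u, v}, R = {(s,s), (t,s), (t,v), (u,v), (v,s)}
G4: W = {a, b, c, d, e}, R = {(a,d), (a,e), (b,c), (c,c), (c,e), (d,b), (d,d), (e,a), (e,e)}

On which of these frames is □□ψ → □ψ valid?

G1, G4

This is the axiom for density; its first-order frame correspondent is ∀x ∀y (Rxy → ∃z (Rxz ∧ Rzy)).
G1: condition met.
G2: fails — Rcd but no z with Rcz and Rzd.
G3: fails — Ruv but no z with Ruz and Rzv.
G4: condition met.
Valid on: G1, G4.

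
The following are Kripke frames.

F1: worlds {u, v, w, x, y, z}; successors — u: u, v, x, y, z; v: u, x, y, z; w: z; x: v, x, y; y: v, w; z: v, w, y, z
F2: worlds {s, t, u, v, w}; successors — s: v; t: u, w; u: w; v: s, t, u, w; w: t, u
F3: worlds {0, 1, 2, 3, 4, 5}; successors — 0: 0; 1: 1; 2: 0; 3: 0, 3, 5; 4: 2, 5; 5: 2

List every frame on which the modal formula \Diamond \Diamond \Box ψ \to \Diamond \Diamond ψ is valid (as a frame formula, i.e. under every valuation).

F3

Frame correspondent (Sahlqvist): \forall x \forall y (x R^2 y \to \exists w (yRw \wedge x R^2 w)) — i.e. a generalized confluence (Geach) condition.
F1: fails — yR²y but no t with yRt and yR²t.
F2: fails — sR²s but no w* with sRw* and sR²w*.
F3: condition met.
Valid on: F3.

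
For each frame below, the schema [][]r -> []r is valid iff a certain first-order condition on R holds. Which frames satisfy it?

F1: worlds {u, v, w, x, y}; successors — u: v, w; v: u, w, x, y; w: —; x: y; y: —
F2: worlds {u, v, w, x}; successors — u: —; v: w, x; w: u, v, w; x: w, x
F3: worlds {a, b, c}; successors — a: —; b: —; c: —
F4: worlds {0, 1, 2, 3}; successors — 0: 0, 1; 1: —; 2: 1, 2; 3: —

F2, F3, F4

This is the axiom for density; its first-order frame correspondent is forall x forall y (Rxy -> exists z (Rxz & Rzy)).
F1: fails — Ruv but no z with Ruz and Rzv.
F2: ✓.
F3: ✓.
F4: ✓.
Valid on: F2, F3, F4.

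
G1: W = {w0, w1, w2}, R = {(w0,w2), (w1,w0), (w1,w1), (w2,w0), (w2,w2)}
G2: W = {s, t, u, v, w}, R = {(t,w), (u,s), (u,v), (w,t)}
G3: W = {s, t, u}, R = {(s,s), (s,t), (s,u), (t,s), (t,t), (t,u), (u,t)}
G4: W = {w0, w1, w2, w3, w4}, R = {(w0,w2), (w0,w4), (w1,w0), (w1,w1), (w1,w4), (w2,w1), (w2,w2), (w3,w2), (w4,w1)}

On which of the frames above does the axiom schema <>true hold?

Frame correspondent (Sahlqvist): forall x exists y Rxy — i.e. seriality.
G1: condition met.
G2: fails — world s has no successor.
G3: condition met.
G4: condition met.
Valid on: G1, G3, G4.

G1, G3, G4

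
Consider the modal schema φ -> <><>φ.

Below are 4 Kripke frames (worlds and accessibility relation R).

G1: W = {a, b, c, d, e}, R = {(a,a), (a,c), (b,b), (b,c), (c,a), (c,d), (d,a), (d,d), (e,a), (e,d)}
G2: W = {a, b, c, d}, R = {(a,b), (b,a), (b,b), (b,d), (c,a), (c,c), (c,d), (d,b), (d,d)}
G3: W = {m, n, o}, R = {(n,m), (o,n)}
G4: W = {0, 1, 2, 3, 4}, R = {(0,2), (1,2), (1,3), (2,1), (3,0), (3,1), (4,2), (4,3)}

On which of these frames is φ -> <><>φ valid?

G2

The schema corresponds to a generalized confluence (Geach) condition: forall x exists w (x = w & x R^2 w).
G1: fails — at e but no w with e=w and eR²w.
G2: ✓.
G3: fails — at m but no w with m=w and mR²w.
G4: fails — at 0 but no w with 0=w and 0R²w.
Valid on: G2.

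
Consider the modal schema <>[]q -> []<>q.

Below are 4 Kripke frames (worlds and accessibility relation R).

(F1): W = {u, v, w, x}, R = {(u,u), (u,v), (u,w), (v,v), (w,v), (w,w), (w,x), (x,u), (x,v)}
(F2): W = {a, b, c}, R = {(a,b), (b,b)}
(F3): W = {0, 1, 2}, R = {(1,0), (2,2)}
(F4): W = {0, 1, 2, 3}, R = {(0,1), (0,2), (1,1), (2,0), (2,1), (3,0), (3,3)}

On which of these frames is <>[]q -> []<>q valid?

(F1), (F2)

The schema corresponds to convergence: forall x forall y forall z (Rxy & Rxz -> exists w (Ryw & Rzw)).
(F1): condition met.
(F2): condition met.
(F3): fails — R10 and R10 but 0 and 0 have no common successor.
(F4): fails — R33 and R30 but 3 and 0 have no common successor.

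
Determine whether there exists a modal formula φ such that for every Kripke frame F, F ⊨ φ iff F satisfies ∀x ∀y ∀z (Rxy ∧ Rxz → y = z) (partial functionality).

Yes: it is partial functionality, defined by the CD schema ◇p → □p.
Suppose ◇p→□p is valid. Take Rxy, Rxz and set V(p)={y}. Then ◇p at x, so □p at x, so p at z, i.e. z=y.

Yes, by ◇p → □p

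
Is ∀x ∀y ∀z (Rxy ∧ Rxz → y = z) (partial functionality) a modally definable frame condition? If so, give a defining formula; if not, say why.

The condition is partial functionality. A defining modal formula is ◇q → □q.
Suppose ◇q→□q is valid. Take Rxy, Rxz and set V(q)={y}. Then ◇q at x, so □q at x, so q at z, i.e. z=y.

Definable; ◇q → □q defines it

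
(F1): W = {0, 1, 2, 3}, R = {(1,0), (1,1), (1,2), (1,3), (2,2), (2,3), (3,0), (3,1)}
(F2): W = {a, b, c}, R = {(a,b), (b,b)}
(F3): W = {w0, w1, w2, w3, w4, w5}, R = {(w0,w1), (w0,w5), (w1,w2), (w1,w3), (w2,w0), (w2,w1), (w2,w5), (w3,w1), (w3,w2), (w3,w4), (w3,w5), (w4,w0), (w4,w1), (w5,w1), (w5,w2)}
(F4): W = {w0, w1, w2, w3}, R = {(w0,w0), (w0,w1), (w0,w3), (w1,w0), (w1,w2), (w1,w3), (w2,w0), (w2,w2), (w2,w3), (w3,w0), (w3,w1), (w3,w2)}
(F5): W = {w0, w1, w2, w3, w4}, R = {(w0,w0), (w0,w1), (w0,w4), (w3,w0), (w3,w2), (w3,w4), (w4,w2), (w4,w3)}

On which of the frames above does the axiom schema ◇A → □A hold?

(F2)

Frame correspondent (Sahlqvist): ∀x ∀y ∀z (Rxy ∧ Rxz → y = z) — i.e. partial functionality.
(F1): fails — 1 sees both 0 and 1.
(F2): satisfies the condition.
(F3): fails — w0 sees both w1 and w5.
(F4): fails — w0 sees both w0 and w1.
(F5): fails — w0 sees both w0 and w1.
Valid on: (F2).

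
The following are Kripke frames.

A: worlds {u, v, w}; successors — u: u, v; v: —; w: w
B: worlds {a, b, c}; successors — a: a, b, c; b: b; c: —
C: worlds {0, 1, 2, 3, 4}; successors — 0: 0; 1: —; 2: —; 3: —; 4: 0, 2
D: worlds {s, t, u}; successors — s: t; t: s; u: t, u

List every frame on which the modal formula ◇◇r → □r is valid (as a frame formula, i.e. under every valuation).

Frame correspondent (Sahlqvist): ∀x ∀y ∀z ((xR²y ∧ xRz) → ∃w (y = w ∧ z = w)) — i.e. a generalized confluence (Geach) condition.
A: fails — uR²u, uRv but u ≠ v.
B: fails — aR²a, aRb but a ≠ b.
C: fails — 4R²0, 4R2 but 0 ≠ 2.
D: fails — sR²s, sRt but s ≠ t.

none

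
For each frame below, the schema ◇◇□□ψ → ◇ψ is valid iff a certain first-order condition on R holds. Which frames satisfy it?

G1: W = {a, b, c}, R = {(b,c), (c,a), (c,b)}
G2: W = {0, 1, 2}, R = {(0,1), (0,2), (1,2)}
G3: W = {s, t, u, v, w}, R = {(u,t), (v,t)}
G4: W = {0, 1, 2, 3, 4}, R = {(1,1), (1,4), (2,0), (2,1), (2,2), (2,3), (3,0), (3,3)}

The schema corresponds to a generalized confluence (Geach) condition: ∀x ∀y (xR²y → ∃w (yR²w ∧ xRw)).
G1: fails — bR²a but no w with aR²w and bRw.
G2: fails — 0R²2 but no w with 2R²w and 0Rw.
G3: condition met.
G4: fails — 1R²4 but no w with 4R²w and 1Rw.

G3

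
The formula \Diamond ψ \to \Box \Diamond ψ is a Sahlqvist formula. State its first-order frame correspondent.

Suppose ◇ψ→□◇ψ is valid. Take Rxy, Rxz and set V(ψ)={y}. Then ◇ψ at x, so □◇ψ at x, so ◇ψ at z, so some w with Rzw has ψ; w=y, i.e. Rzy. By symmetry of the argument, Ryz.
The converse is a direct semantic check.
Frame condition: \forall x \forall y \forall z (Rxy \wedge Rxz \to Ryz).

The Euclidean property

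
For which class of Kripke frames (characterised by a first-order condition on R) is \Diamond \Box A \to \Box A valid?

the Euclidean property

This is frame-equivalent to ◇A → □◇A (substitute ¬A for A and contrapose).
Suppose ◇A→□◇A is valid. Take Rxy, Rxz and set V(A)={y}. Then ◇A at x, so □◇A at x, so ◇A at z, so some w with Rzw has A; w=y, i.e. Rzy. By symmetry of the argument, Ryz.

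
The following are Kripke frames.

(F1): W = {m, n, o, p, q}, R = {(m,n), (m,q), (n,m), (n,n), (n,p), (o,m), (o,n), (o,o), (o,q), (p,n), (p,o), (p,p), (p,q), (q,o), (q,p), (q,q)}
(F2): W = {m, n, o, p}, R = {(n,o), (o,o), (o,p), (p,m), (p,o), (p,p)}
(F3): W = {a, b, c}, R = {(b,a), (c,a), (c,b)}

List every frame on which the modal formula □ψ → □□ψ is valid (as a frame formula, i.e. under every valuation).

(F3)

The schema corresponds to transitivity: ∀x ∀y ∀z (Rxy ∧ Ryz → Rxz).
(F1): fails — Ron and Rnp but not Rop.
(F2): fails — Rop and Rpm but not Rom.
(F3): satisfies the condition.
Valid on: (F3).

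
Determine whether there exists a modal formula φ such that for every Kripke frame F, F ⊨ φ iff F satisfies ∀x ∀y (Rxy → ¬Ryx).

No

If a class were modally definable it would be closed under surjective bounded morphisms (Goldblatt–Thomason).
The 3-cycle (worlds w0,w1,w2 with w0→w1→w2→w0) is asymmetric. Mapping every world to a single reflexive point • is a surjective bounded morphism, and the reflexive point is not asymmetric (R•• but asymmetry requires ¬R••).
So no modal formula (or set of formulas) defines exactly the asymmetric frames.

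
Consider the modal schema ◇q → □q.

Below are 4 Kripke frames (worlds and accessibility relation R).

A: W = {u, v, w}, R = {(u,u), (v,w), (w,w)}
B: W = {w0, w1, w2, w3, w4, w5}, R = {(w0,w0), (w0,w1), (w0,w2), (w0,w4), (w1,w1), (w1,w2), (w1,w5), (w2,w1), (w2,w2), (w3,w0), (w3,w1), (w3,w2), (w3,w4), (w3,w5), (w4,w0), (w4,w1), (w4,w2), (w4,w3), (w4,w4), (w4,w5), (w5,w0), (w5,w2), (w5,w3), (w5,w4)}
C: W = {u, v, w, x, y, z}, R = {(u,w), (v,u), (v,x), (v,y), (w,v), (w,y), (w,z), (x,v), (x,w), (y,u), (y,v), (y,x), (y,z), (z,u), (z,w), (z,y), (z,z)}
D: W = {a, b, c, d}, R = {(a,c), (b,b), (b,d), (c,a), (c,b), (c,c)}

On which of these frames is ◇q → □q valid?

A

This is the axiom for partial functionality; its first-order frame correspondent is ∀x ∀y ∀z (Rxy ∧ Rxz → y = z).
A: ✓.
B: fails — w0 sees both w0 and w1.
C: fails — v sees both u and x.
D: fails — b sees both b and d.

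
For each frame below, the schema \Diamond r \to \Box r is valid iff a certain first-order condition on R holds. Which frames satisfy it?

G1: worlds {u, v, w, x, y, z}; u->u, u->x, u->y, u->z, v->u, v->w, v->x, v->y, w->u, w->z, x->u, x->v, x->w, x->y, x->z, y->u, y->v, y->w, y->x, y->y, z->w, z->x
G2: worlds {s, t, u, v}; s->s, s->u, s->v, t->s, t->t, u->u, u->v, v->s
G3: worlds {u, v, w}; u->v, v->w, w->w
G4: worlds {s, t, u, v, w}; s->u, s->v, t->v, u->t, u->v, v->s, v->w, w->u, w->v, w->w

The schema corresponds to partial functionality: \forall x \forall y \forall z (Rxy \wedge Rxz \to y = z).
G1: fails — u sees both u and x.
G2: fails — s sees both s and u.
G3: ✓.
G4: fails — s sees both u and v.

G3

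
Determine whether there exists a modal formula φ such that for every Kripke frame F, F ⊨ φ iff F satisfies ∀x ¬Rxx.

No

Modal frame validity is preserved under surjective bounded morphisms.
The 4-cycle (worlds a,b,c,d with a→b→c→d→a) is irreflexive, and the map sending every world to a single reflexive point • is a surjective bounded morphism (forth: every edge maps to (•,•); back: every world has a successor). So any modal formula valid on the 4-cycle is also valid on the reflexive point, which is not irreflexive.
So the class is not modally definable.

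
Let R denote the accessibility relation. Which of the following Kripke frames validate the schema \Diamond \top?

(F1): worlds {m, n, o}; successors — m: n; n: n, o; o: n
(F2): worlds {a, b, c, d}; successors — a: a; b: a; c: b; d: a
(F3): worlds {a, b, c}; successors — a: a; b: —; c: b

(F1), (F2)

This is the axiom for seriality; its first-order frame correspondent is \forall x \exists y Rxy.
(F1): ✓.
(F2): ✓.
(F3): fails — world b has no successor.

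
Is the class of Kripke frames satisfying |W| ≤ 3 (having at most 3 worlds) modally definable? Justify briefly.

No — not modally definable

Any modally definable frame class is closed under disjoint unions.
Any modal formula valid on each of 4 disjoint one-world frames is valid on their disjoint union (validity is preserved under disjoint unions). Each one-world frame has |W|=1≤3, but the union has |W|=4.
So the class is not modally definable.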